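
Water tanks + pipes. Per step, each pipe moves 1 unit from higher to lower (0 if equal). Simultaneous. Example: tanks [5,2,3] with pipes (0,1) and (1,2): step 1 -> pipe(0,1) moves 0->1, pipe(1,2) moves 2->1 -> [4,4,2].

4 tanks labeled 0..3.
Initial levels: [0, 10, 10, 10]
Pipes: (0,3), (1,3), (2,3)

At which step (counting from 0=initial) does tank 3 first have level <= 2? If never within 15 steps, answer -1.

Answer: -1

Derivation:
Step 1: flows [3->0,1=3,2=3] -> levels [1 10 10 9]
Step 2: flows [3->0,1->3,2->3] -> levels [2 9 9 10]
Step 3: flows [3->0,3->1,3->2] -> levels [3 10 10 7]
Step 4: flows [3->0,1->3,2->3] -> levels [4 9 9 8]
Step 5: flows [3->0,1->3,2->3] -> levels [5 8 8 9]
Step 6: flows [3->0,3->1,3->2] -> levels [6 9 9 6]
Step 7: flows [0=3,1->3,2->3] -> levels [6 8 8 8]
Step 8: flows [3->0,1=3,2=3] -> levels [7 8 8 7]
Step 9: flows [0=3,1->3,2->3] -> levels [7 7 7 9]
Step 10: flows [3->0,3->1,3->2] -> levels [8 8 8 6]
Step 11: flows [0->3,1->3,2->3] -> levels [7 7 7 9]
  -> period-2 cycle (repeats step 9); tank 3 never drops to <=2
Tank 3 never reaches <=2 within 15 steps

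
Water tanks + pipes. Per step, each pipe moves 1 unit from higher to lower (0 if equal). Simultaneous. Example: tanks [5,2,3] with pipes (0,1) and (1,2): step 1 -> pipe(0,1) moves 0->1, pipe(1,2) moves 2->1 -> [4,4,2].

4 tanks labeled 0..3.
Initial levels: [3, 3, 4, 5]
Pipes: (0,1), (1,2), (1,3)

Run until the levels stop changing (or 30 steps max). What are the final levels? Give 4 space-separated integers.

Answer: 4 2 4 5

Derivation:
Step 1: flows [0=1,2->1,3->1] -> levels [3 5 3 4]
Step 2: flows [1->0,1->2,1->3] -> levels [4 2 4 5]
Step 3: flows [0->1,2->1,3->1] -> levels [3 5 3 4]
  -> period-2 cycle: step 3 state = step 1 state; never stabilizes
  -> state at step 30: (30-1) mod 2 = 1, same as step 2 -> [4 2 4 5]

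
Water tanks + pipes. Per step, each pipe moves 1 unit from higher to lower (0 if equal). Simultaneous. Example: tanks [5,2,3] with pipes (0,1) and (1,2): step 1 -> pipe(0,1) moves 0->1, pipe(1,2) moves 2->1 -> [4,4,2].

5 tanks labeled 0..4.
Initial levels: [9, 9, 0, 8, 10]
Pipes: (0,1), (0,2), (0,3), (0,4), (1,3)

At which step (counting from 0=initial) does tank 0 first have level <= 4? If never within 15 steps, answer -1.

Answer: -1

Derivation:
Step 1: flows [0=1,0->2,0->3,4->0,1->3] -> levels [8 8 1 10 9]
Step 2: flows [0=1,0->2,3->0,4->0,3->1] -> levels [9 9 2 8 8]
Step 3: flows [0=1,0->2,0->3,0->4,1->3] -> levels [6 8 3 10 9]
Step 4: flows [1->0,0->2,3->0,4->0,3->1] -> levels [8 8 4 8 8]
Step 5: flows [0=1,0->2,0=3,0=4,1=3] -> levels [7 8 5 8 8]
Step 6: flows [1->0,0->2,3->0,4->0,1=3] -> levels [9 7 6 7 7]
Step 7: flows [0->1,0->2,0->3,0->4,1=3] -> levels [5 8 7 8 8]
Step 8: flows [1->0,2->0,3->0,4->0,1=3] -> levels [9 7 6 7 7]
  -> period-2 cycle (repeats step 6); tank 0 never drops to <=4
Tank 0 never reaches <=4 within 15 steps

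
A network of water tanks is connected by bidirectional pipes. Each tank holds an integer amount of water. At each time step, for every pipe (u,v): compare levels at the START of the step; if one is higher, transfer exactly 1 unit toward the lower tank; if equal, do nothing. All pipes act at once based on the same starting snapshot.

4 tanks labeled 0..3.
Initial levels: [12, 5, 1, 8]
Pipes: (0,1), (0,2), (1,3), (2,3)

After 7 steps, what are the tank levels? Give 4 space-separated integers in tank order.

Step 1: flows [0->1,0->2,3->1,3->2] -> levels [10 7 3 6]
Step 2: flows [0->1,0->2,1->3,3->2] -> levels [8 7 5 6]
Step 3: flows [0->1,0->2,1->3,3->2] -> levels [6 7 7 6]
Step 4: flows [1->0,2->0,1->3,2->3] -> levels [8 5 5 8]
Step 5: flows [0->1,0->2,3->1,3->2] -> levels [6 7 7 6]
  -> period-2 cycle: step 5 state = step 3 state
  -> state at step 7: (7-3) mod 2 = 0, same as step 3 -> [6 7 7 6]

Answer: 6 7 7 6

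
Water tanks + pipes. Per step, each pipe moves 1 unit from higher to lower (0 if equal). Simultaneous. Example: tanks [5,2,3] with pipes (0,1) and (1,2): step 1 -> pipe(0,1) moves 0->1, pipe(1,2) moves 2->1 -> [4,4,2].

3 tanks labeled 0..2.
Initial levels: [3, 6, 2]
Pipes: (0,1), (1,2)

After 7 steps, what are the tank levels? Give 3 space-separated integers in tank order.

Step 1: flows [1->0,1->2] -> levels [4 4 3]
Step 2: flows [0=1,1->2] -> levels [4 3 4]
Step 3: flows [0->1,2->1] -> levels [3 5 3]
Step 4: flows [1->0,1->2] -> levels [4 3 4]
  -> period-2 cycle: step 4 state = step 2 state
  -> state at step 7: (7-2) mod 2 = 1, same as step 3 -> [3 5 3]

Answer: 3 5 3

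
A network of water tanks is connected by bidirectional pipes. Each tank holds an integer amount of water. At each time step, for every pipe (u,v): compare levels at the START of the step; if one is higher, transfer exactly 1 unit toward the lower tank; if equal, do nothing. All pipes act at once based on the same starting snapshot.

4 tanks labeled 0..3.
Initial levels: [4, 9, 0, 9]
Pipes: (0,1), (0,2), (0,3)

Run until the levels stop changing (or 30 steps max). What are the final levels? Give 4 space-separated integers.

Answer: 4 6 6 6

Derivation:
Step 1: flows [1->0,0->2,3->0] -> levels [5 8 1 8]
Step 2: flows [1->0,0->2,3->0] -> levels [6 7 2 7]
Step 3: flows [1->0,0->2,3->0] -> levels [7 6 3 6]
Step 4: flows [0->1,0->2,0->3] -> levels [4 7 4 7]
Step 5: flows [1->0,0=2,3->0] -> levels [6 6 4 6]
Step 6: flows [0=1,0->2,0=3] -> levels [5 6 5 6]
Step 7: flows [1->0,0=2,3->0] -> levels [7 5 5 5]
Step 8: flows [0->1,0->2,0->3] -> levels [4 6 6 6]
Step 9: flows [1->0,2->0,3->0] -> levels [7 5 5 5]
  -> period-2 cycle: step 9 state = step 7 state; never stabilizes
  -> state at step 30: (30-7) mod 2 = 1, same as step 8 -> [4 6 6 6]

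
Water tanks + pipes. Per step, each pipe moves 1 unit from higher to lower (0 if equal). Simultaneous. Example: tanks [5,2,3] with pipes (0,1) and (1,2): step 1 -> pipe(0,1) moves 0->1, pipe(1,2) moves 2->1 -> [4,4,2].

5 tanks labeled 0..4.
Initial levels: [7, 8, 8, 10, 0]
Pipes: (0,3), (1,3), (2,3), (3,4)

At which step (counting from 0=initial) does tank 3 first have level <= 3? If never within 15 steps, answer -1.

Answer: -1

Derivation:
Step 1: flows [3->0,3->1,3->2,3->4] -> levels [8 9 9 6 1]
Step 2: flows [0->3,1->3,2->3,3->4] -> levels [7 8 8 8 2]
Step 3: flows [3->0,1=3,2=3,3->4] -> levels [8 8 8 6 3]
Step 4: flows [0->3,1->3,2->3,3->4] -> levels [7 7 7 8 4]
Step 5: flows [3->0,3->1,3->2,3->4] -> levels [8 8 8 4 5]
Step 6: flows [0->3,1->3,2->3,4->3] -> levels [7 7 7 8 4]
  -> period-2 cycle (repeats step 4); tank 3 never drops to <=3
Tank 3 never reaches <=3 within 15 steps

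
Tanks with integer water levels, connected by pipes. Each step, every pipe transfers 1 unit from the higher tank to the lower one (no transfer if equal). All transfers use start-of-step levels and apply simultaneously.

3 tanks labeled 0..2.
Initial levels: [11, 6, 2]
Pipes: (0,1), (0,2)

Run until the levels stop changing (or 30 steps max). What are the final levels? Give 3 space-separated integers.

Answer: 5 7 7

Derivation:
Step 1: flows [0->1,0->2] -> levels [9 7 3]
Step 2: flows [0->1,0->2] -> levels [7 8 4]
Step 3: flows [1->0,0->2] -> levels [7 7 5]
Step 4: flows [0=1,0->2] -> levels [6 7 6]
Step 5: flows [1->0,0=2] -> levels [7 6 6]
Step 6: flows [0->1,0->2] -> levels [5 7 7]
Step 7: flows [1->0,2->0] -> levels [7 6 6]
  -> period-2 cycle: step 7 state = step 5 state; never stabilizes
  -> state at step 30: (30-5) mod 2 = 1, same as step 6 -> [5 7 7]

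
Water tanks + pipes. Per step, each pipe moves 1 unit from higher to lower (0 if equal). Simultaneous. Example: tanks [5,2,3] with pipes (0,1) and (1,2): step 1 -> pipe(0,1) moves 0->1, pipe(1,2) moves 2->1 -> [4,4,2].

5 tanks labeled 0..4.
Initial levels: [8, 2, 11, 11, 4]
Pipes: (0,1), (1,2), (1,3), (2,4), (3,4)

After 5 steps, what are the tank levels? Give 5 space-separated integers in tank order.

Step 1: flows [0->1,2->1,3->1,2->4,3->4] -> levels [7 5 9 9 6]
Step 2: flows [0->1,2->1,3->1,2->4,3->4] -> levels [6 8 7 7 8]
Step 3: flows [1->0,1->2,1->3,4->2,4->3] -> levels [7 5 9 9 6]
  -> period-2 cycle: step 3 state = step 1 state
  -> state at step 5: (5-1) mod 2 = 0, same as step 1 -> [7 5 9 9 6]

Answer: 7 5 9 9 6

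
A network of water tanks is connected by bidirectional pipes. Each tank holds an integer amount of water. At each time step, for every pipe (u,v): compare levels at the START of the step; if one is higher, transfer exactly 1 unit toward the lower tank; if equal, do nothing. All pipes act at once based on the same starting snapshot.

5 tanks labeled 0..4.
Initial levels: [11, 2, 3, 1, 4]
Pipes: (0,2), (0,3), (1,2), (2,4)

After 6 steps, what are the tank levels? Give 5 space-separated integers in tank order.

Step 1: flows [0->2,0->3,2->1,4->2] -> levels [9 3 4 2 3]
Step 2: flows [0->2,0->3,2->1,2->4] -> levels [7 4 3 3 4]
Step 3: flows [0->2,0->3,1->2,4->2] -> levels [5 3 6 4 3]
Step 4: flows [2->0,0->3,2->1,2->4] -> levels [5 4 3 5 4]
Step 5: flows [0->2,0=3,1->2,4->2] -> levels [4 3 6 5 3]
Step 6: flows [2->0,3->0,2->1,2->4] -> levels [6 4 3 4 4]

Answer: 6 4 3 4 4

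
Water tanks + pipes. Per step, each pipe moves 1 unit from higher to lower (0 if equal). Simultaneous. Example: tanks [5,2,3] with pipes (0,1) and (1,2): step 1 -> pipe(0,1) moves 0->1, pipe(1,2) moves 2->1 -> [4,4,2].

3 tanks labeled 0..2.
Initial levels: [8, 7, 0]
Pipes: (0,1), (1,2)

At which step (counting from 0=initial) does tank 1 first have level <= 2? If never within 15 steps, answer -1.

Step 1: flows [0->1,1->2] -> levels [7 7 1]
Step 2: flows [0=1,1->2] -> levels [7 6 2]
Step 3: flows [0->1,1->2] -> levels [6 6 3]
Step 4: flows [0=1,1->2] -> levels [6 5 4]
Step 5: flows [0->1,1->2] -> levels [5 5 5]
Step 6: flows [0=1,1=2] -> levels [5 5 5]
  -> stable; tank 1 stays at 5 > 2
Tank 1 never reaches <=2 within 15 steps

Answer: -1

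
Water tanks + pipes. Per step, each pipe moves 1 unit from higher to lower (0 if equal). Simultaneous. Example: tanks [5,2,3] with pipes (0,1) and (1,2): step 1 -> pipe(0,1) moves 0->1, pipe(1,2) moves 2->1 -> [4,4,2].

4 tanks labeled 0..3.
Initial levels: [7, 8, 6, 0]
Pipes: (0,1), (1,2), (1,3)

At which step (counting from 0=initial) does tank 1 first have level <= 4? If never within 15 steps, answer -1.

Answer: 6

Derivation:
Step 1: flows [1->0,1->2,1->3] -> levels [8 5 7 1]
Step 2: flows [0->1,2->1,1->3] -> levels [7 6 6 2]
Step 3: flows [0->1,1=2,1->3] -> levels [6 6 6 3]
Step 4: flows [0=1,1=2,1->3] -> levels [6 5 6 4]
Step 5: flows [0->1,2->1,1->3] -> levels [5 6 5 5]
Step 6: flows [1->0,1->2,1->3] -> levels [6 3 6 6]
Tank 1 first reaches <=4 at step 6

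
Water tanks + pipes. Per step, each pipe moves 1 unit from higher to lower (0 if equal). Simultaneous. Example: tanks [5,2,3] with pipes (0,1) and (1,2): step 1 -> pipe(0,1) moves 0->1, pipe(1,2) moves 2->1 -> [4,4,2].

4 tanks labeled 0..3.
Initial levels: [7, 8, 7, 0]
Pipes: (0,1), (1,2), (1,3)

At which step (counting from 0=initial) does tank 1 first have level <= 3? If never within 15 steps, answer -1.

Step 1: flows [1->0,1->2,1->3] -> levels [8 5 8 1]
Step 2: flows [0->1,2->1,1->3] -> levels [7 6 7 2]
Step 3: flows [0->1,2->1,1->3] -> levels [6 7 6 3]
Step 4: flows [1->0,1->2,1->3] -> levels [7 4 7 4]
Step 5: flows [0->1,2->1,1=3] -> levels [6 6 6 4]
Step 6: flows [0=1,1=2,1->3] -> levels [6 5 6 5]
Step 7: flows [0->1,2->1,1=3] -> levels [5 7 5 5]
Step 8: flows [1->0,1->2,1->3] -> levels [6 4 6 6]
Step 9: flows [0->1,2->1,3->1] -> levels [5 7 5 5]
  -> period-2 cycle (repeats step 7); tank 1 never drops to <=3
Tank 1 never reaches <=3 within 15 steps

Answer: -1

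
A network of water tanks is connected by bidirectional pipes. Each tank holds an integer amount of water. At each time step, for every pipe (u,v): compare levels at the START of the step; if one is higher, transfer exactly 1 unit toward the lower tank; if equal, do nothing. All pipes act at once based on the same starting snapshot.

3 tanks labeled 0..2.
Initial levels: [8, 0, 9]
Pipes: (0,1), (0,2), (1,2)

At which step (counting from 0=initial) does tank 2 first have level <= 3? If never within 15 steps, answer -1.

Answer: -1

Derivation:
Step 1: flows [0->1,2->0,2->1] -> levels [8 2 7]
Step 2: flows [0->1,0->2,2->1] -> levels [6 4 7]
Step 3: flows [0->1,2->0,2->1] -> levels [6 6 5]
Step 4: flows [0=1,0->2,1->2] -> levels [5 5 7]
Step 5: flows [0=1,2->0,2->1] -> levels [6 6 5]
  -> period-2 cycle (repeats step 3); tank 2 never drops to <=3
Tank 2 never reaches <=3 within 15 steps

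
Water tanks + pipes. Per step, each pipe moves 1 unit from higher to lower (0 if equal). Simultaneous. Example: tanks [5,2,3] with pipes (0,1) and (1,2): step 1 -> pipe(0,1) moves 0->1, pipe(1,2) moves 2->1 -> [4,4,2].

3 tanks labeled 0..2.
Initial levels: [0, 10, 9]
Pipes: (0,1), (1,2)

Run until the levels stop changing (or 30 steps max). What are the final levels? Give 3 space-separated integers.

Answer: 7 5 7

Derivation:
Step 1: flows [1->0,1->2] -> levels [1 8 10]
Step 2: flows [1->0,2->1] -> levels [2 8 9]
Step 3: flows [1->0,2->1] -> levels [3 8 8]
Step 4: flows [1->0,1=2] -> levels [4 7 8]
Step 5: flows [1->0,2->1] -> levels [5 7 7]
Step 6: flows [1->0,1=2] -> levels [6 6 7]
Step 7: flows [0=1,2->1] -> levels [6 7 6]
Step 8: flows [1->0,1->2] -> levels [7 5 7]
Step 9: flows [0->1,2->1] -> levels [6 7 6]
  -> period-2 cycle: step 9 state = step 7 state; never stabilizes
  -> state at step 30: (30-7) mod 2 = 1, same as step 8 -> [7 5 7]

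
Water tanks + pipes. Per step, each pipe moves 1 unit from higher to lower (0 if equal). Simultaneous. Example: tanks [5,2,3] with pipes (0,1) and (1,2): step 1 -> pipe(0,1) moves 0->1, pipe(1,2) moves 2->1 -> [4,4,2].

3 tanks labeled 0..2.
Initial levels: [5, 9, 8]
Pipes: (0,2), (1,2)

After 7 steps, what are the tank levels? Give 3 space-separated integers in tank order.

Step 1: flows [2->0,1->2] -> levels [6 8 8]
Step 2: flows [2->0,1=2] -> levels [7 8 7]
Step 3: flows [0=2,1->2] -> levels [7 7 8]
Step 4: flows [2->0,2->1] -> levels [8 8 6]
Step 5: flows [0->2,1->2] -> levels [7 7 8]
  -> period-2 cycle: step 5 state = step 3 state
  -> state at step 7: (7-3) mod 2 = 0, same as step 3 -> [7 7 8]

Answer: 7 7 8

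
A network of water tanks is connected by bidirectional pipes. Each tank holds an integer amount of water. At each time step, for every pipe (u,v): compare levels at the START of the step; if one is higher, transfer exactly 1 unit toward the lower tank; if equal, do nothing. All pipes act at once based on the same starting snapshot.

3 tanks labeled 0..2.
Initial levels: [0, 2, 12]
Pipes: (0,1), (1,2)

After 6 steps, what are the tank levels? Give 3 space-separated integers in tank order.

Step 1: flows [1->0,2->1] -> levels [1 2 11]
Step 2: flows [1->0,2->1] -> levels [2 2 10]
Step 3: flows [0=1,2->1] -> levels [2 3 9]
Step 4: flows [1->0,2->1] -> levels [3 3 8]
Step 5: flows [0=1,2->1] -> levels [3 4 7]
Step 6: flows [1->0,2->1] -> levels [4 4 6]

Answer: 4 4 6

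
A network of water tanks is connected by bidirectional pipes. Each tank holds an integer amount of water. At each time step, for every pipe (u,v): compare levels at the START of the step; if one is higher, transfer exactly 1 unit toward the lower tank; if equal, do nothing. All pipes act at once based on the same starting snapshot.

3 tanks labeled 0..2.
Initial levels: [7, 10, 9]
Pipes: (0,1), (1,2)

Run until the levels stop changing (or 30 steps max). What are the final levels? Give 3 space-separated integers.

Answer: 8 10 8

Derivation:
Step 1: flows [1->0,1->2] -> levels [8 8 10]
Step 2: flows [0=1,2->1] -> levels [8 9 9]
Step 3: flows [1->0,1=2] -> levels [9 8 9]
Step 4: flows [0->1,2->1] -> levels [8 10 8]
Step 5: flows [1->0,1->2] -> levels [9 8 9]
  -> period-2 cycle: step 5 state = step 3 state; never stabilizes
  -> state at step 30: (30-3) mod 2 = 1, same as step 4 -> [8 10 8]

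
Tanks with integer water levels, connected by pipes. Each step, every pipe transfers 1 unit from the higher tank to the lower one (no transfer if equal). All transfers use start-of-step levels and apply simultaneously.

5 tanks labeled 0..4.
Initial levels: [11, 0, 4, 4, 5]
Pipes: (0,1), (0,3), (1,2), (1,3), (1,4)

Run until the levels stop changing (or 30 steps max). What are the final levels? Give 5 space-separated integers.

Answer: 6 2 5 6 5

Derivation:
Step 1: flows [0->1,0->3,2->1,3->1,4->1] -> levels [9 4 3 4 4]
Step 2: flows [0->1,0->3,1->2,1=3,1=4] -> levels [7 4 4 5 4]
Step 3: flows [0->1,0->3,1=2,3->1,1=4] -> levels [5 6 4 5 4]
Step 4: flows [1->0,0=3,1->2,1->3,1->4] -> levels [6 2 5 6 5]
Step 5: flows [0->1,0=3,2->1,3->1,4->1] -> levels [5 6 4 5 4]
  -> period-2 cycle: step 5 state = step 3 state; never stabilizes
  -> state at step 30: (30-3) mod 2 = 1, same as step 4 -> [6 2 5 6 5]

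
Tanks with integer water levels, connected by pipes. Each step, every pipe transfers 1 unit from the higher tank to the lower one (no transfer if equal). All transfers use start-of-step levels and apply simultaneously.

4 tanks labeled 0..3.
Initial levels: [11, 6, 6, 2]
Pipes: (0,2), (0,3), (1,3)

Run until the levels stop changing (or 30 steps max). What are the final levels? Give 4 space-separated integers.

Step 1: flows [0->2,0->3,1->3] -> levels [9 5 7 4]
Step 2: flows [0->2,0->3,1->3] -> levels [7 4 8 6]
Step 3: flows [2->0,0->3,3->1] -> levels [7 5 7 6]
Step 4: flows [0=2,0->3,3->1] -> levels [6 6 7 6]
Step 5: flows [2->0,0=3,1=3] -> levels [7 6 6 6]
Step 6: flows [0->2,0->3,1=3] -> levels [5 6 7 7]
Step 7: flows [2->0,3->0,3->1] -> levels [7 7 6 5]
Step 8: flows [0->2,0->3,1->3] -> levels [5 6 7 7]
  -> period-2 cycle: step 8 state = step 6 state; never stabilizes
  -> state at step 30: (30-6) mod 2 = 0, same as step 6 -> [5 6 7 7]

Answer: 5 6 7 7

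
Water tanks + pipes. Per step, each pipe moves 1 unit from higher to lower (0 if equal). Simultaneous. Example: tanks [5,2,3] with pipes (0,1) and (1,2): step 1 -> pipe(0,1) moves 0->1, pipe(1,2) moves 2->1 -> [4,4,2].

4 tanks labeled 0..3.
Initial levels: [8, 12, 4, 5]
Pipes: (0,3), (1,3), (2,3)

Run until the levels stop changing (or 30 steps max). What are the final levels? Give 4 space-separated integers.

Step 1: flows [0->3,1->3,3->2] -> levels [7 11 5 6]
Step 2: flows [0->3,1->3,3->2] -> levels [6 10 6 7]
Step 3: flows [3->0,1->3,3->2] -> levels [7 9 7 6]
Step 4: flows [0->3,1->3,2->3] -> levels [6 8 6 9]
Step 5: flows [3->0,3->1,3->2] -> levels [7 9 7 6]
  -> period-2 cycle: step 5 state = step 3 state; never stabilizes
  -> state at step 30: (30-3) mod 2 = 1, same as step 4 -> [6 8 6 9]

Answer: 6 8 6 9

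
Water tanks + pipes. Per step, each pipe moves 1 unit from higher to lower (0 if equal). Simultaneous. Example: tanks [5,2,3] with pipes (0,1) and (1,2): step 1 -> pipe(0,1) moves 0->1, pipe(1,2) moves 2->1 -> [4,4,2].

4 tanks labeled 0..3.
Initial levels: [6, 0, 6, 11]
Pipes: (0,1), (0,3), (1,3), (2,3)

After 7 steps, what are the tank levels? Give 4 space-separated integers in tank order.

Answer: 6 7 6 4

Derivation:
Step 1: flows [0->1,3->0,3->1,3->2] -> levels [6 2 7 8]
Step 2: flows [0->1,3->0,3->1,3->2] -> levels [6 4 8 5]
Step 3: flows [0->1,0->3,3->1,2->3] -> levels [4 6 7 6]
Step 4: flows [1->0,3->0,1=3,2->3] -> levels [6 5 6 6]
Step 5: flows [0->1,0=3,3->1,2=3] -> levels [5 7 6 5]
Step 6: flows [1->0,0=3,1->3,2->3] -> levels [6 5 5 7]
Step 7: flows [0->1,3->0,3->1,3->2] -> levels [6 7 6 4]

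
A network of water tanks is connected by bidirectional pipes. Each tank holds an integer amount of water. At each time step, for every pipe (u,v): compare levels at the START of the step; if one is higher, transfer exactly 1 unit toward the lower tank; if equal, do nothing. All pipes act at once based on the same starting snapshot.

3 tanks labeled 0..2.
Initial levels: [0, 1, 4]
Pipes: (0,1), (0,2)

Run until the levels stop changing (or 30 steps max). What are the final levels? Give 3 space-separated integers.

Answer: 3 1 1

Derivation:
Step 1: flows [1->0,2->0] -> levels [2 0 3]
Step 2: flows [0->1,2->0] -> levels [2 1 2]
Step 3: flows [0->1,0=2] -> levels [1 2 2]
Step 4: flows [1->0,2->0] -> levels [3 1 1]
Step 5: flows [0->1,0->2] -> levels [1 2 2]
  -> period-2 cycle: step 5 state = step 3 state; never stabilizes
  -> state at step 30: (30-3) mod 2 = 1, same as step 4 -> [3 1 1]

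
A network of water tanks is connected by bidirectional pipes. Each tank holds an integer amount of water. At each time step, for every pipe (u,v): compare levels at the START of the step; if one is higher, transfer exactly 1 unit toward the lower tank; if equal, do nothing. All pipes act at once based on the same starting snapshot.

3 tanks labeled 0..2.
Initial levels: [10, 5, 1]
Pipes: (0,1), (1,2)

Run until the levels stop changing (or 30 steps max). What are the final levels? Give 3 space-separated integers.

Answer: 6 4 6

Derivation:
Step 1: flows [0->1,1->2] -> levels [9 5 2]
Step 2: flows [0->1,1->2] -> levels [8 5 3]
Step 3: flows [0->1,1->2] -> levels [7 5 4]
Step 4: flows [0->1,1->2] -> levels [6 5 5]
Step 5: flows [0->1,1=2] -> levels [5 6 5]
Step 6: flows [1->0,1->2] -> levels [6 4 6]
Step 7: flows [0->1,2->1] -> levels [5 6 5]
  -> period-2 cycle: step 7 state = step 5 state; never stabilizes
  -> state at step 30: (30-5) mod 2 = 1, same as step 6 -> [6 4 6]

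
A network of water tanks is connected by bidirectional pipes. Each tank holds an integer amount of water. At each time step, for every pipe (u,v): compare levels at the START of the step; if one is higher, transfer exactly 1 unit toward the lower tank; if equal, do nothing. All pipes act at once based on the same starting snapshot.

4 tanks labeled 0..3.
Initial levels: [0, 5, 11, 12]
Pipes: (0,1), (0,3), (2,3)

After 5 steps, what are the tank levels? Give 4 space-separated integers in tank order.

Answer: 5 5 9 9

Derivation:
Step 1: flows [1->0,3->0,3->2] -> levels [2 4 12 10]
Step 2: flows [1->0,3->0,2->3] -> levels [4 3 11 10]
Step 3: flows [0->1,3->0,2->3] -> levels [4 4 10 10]
Step 4: flows [0=1,3->0,2=3] -> levels [5 4 10 9]
Step 5: flows [0->1,3->0,2->3] -> levels [5 5 9 9]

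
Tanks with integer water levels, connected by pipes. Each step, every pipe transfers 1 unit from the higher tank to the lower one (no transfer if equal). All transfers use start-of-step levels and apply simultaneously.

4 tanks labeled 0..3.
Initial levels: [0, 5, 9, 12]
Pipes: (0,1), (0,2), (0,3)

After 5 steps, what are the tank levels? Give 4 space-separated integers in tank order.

Answer: 7 6 6 7

Derivation:
Step 1: flows [1->0,2->0,3->0] -> levels [3 4 8 11]
Step 2: flows [1->0,2->0,3->0] -> levels [6 3 7 10]
Step 3: flows [0->1,2->0,3->0] -> levels [7 4 6 9]
Step 4: flows [0->1,0->2,3->0] -> levels [6 5 7 8]
Step 5: flows [0->1,2->0,3->0] -> levels [7 6 6 7]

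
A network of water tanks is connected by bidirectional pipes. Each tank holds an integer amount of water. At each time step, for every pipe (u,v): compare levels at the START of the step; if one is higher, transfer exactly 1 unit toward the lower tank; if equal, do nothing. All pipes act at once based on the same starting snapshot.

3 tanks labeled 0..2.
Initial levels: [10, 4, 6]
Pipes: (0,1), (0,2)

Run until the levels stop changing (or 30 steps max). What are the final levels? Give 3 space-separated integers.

Step 1: flows [0->1,0->2] -> levels [8 5 7]
Step 2: flows [0->1,0->2] -> levels [6 6 8]
Step 3: flows [0=1,2->0] -> levels [7 6 7]
Step 4: flows [0->1,0=2] -> levels [6 7 7]
Step 5: flows [1->0,2->0] -> levels [8 6 6]
Step 6: flows [0->1,0->2] -> levels [6 7 7]
  -> period-2 cycle: step 6 state = step 4 state; never stabilizes
  -> state at step 30: (30-4) mod 2 = 0, same as step 4 -> [6 7 7]

Answer: 6 7 7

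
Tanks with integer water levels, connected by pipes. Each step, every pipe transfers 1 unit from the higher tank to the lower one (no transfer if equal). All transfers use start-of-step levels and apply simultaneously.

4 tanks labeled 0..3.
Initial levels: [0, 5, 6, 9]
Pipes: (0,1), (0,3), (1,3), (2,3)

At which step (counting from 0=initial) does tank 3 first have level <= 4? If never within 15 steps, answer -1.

Answer: -1

Derivation:
Step 1: flows [1->0,3->0,3->1,3->2] -> levels [2 5 7 6]
Step 2: flows [1->0,3->0,3->1,2->3] -> levels [4 5 6 5]
Step 3: flows [1->0,3->0,1=3,2->3] -> levels [6 4 5 5]
Step 4: flows [0->1,0->3,3->1,2=3] -> levels [4 6 5 5]
Step 5: flows [1->0,3->0,1->3,2=3] -> levels [6 4 5 5]
  -> period-2 cycle (repeats step 3); tank 3 never drops to <=4
Tank 3 never reaches <=4 within 15 steps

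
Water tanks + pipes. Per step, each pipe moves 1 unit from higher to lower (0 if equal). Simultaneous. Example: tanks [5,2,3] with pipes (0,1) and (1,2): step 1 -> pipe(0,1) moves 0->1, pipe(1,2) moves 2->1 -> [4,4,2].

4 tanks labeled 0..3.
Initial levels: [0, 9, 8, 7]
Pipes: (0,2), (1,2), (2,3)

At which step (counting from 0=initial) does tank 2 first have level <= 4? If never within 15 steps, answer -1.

Step 1: flows [2->0,1->2,2->3] -> levels [1 8 7 8]
Step 2: flows [2->0,1->2,3->2] -> levels [2 7 8 7]
Step 3: flows [2->0,2->1,2->3] -> levels [3 8 5 8]
Step 4: flows [2->0,1->2,3->2] -> levels [4 7 6 7]
Step 5: flows [2->0,1->2,3->2] -> levels [5 6 7 6]
Step 6: flows [2->0,2->1,2->3] -> levels [6 7 4 7]
Tank 2 first reaches <=4 at step 6

Answer: 6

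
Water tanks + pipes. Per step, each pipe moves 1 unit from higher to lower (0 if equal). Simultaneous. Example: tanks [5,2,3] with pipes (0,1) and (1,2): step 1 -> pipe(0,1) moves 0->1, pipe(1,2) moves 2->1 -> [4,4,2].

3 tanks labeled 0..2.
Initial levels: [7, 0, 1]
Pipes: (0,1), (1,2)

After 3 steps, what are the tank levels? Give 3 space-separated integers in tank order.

Step 1: flows [0->1,2->1] -> levels [6 2 0]
Step 2: flows [0->1,1->2] -> levels [5 2 1]
Step 3: flows [0->1,1->2] -> levels [4 2 2]

Answer: 4 2 2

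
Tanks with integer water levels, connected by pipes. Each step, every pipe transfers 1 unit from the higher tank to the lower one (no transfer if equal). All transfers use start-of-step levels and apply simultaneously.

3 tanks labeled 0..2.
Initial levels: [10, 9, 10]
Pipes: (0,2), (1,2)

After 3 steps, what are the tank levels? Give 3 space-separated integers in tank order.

Answer: 10 10 9

Derivation:
Step 1: flows [0=2,2->1] -> levels [10 10 9]
Step 2: flows [0->2,1->2] -> levels [9 9 11]
Step 3: flows [2->0,2->1] -> levels [10 10 9]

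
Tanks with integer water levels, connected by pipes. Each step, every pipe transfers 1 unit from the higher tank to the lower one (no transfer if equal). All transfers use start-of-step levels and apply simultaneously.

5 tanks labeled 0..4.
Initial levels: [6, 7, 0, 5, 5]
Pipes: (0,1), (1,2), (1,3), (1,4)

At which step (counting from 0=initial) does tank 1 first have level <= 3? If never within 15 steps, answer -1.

Step 1: flows [1->0,1->2,1->3,1->4] -> levels [7 3 1 6 6]
Tank 1 first reaches <=3 at step 1

Answer: 1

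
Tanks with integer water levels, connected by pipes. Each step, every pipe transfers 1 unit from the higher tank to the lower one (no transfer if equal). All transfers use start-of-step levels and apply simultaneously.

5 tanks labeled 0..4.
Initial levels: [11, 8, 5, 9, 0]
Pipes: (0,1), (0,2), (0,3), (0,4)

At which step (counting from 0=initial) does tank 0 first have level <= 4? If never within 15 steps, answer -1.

Step 1: flows [0->1,0->2,0->3,0->4] -> levels [7 9 6 10 1]
Step 2: flows [1->0,0->2,3->0,0->4] -> levels [7 8 7 9 2]
Step 3: flows [1->0,0=2,3->0,0->4] -> levels [8 7 7 8 3]
Step 4: flows [0->1,0->2,0=3,0->4] -> levels [5 8 8 8 4]
Step 5: flows [1->0,2->0,3->0,0->4] -> levels [7 7 7 7 5]
Step 6: flows [0=1,0=2,0=3,0->4] -> levels [6 7 7 7 6]
Step 7: flows [1->0,2->0,3->0,0=4] -> levels [9 6 6 6 6]
Step 8: flows [0->1,0->2,0->3,0->4] -> levels [5 7 7 7 7]
Step 9: flows [1->0,2->0,3->0,4->0] -> levels [9 6 6 6 6]
  -> period-2 cycle (repeats step 7); tank 0 never drops to <=4
Tank 0 never reaches <=4 within 15 steps

Answer: -1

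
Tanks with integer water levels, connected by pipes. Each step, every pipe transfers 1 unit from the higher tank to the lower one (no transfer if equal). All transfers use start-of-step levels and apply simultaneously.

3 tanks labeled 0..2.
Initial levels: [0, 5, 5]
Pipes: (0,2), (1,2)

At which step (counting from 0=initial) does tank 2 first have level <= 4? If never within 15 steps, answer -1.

Answer: 1

Derivation:
Step 1: flows [2->0,1=2] -> levels [1 5 4]
Tank 2 first reaches <=4 at step 1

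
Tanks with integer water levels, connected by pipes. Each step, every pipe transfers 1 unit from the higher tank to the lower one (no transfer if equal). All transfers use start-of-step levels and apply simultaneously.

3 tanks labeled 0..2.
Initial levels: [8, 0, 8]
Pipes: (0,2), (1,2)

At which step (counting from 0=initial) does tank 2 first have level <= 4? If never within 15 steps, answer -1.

Step 1: flows [0=2,2->1] -> levels [8 1 7]
Step 2: flows [0->2,2->1] -> levels [7 2 7]
Step 3: flows [0=2,2->1] -> levels [7 3 6]
Step 4: flows [0->2,2->1] -> levels [6 4 6]
Step 5: flows [0=2,2->1] -> levels [6 5 5]
Step 6: flows [0->2,1=2] -> levels [5 5 6]
Step 7: flows [2->0,2->1] -> levels [6 6 4]
Tank 2 first reaches <=4 at step 7

Answer: 7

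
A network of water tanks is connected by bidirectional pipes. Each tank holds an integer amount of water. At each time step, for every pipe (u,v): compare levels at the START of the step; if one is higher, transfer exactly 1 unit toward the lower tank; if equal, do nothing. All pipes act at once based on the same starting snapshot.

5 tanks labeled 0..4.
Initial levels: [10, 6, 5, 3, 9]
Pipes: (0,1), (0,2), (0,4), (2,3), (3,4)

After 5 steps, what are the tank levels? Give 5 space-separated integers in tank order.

Answer: 5 7 7 7 7

Derivation:
Step 1: flows [0->1,0->2,0->4,2->3,4->3] -> levels [7 7 5 5 9]
Step 2: flows [0=1,0->2,4->0,2=3,4->3] -> levels [7 7 6 6 7]
Step 3: flows [0=1,0->2,0=4,2=3,4->3] -> levels [6 7 7 7 6]
Step 4: flows [1->0,2->0,0=4,2=3,3->4] -> levels [8 6 6 6 7]
Step 5: flows [0->1,0->2,0->4,2=3,4->3] -> levels [5 7 7 7 7]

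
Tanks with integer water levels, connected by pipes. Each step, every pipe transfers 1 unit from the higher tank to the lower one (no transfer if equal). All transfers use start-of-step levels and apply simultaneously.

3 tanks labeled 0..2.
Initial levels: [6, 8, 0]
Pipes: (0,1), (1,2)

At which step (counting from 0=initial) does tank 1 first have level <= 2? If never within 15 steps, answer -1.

Step 1: flows [1->0,1->2] -> levels [7 6 1]
Step 2: flows [0->1,1->2] -> levels [6 6 2]
Step 3: flows [0=1,1->2] -> levels [6 5 3]
Step 4: flows [0->1,1->2] -> levels [5 5 4]
Step 5: flows [0=1,1->2] -> levels [5 4 5]
Step 6: flows [0->1,2->1] -> levels [4 6 4]
Step 7: flows [1->0,1->2] -> levels [5 4 5]
  -> period-2 cycle (repeats step 5); tank 1 never drops to <=2
Tank 1 never reaches <=2 within 15 steps

Answer: -1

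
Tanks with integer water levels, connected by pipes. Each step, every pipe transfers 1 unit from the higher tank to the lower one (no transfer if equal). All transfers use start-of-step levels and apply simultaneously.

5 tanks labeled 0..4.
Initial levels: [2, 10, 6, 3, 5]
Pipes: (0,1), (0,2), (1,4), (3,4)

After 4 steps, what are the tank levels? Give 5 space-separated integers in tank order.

Answer: 5 6 5 6 4

Derivation:
Step 1: flows [1->0,2->0,1->4,4->3] -> levels [4 8 5 4 5]
Step 2: flows [1->0,2->0,1->4,4->3] -> levels [6 6 4 5 5]
Step 3: flows [0=1,0->2,1->4,3=4] -> levels [5 5 5 5 6]
Step 4: flows [0=1,0=2,4->1,4->3] -> levels [5 6 5 6 4]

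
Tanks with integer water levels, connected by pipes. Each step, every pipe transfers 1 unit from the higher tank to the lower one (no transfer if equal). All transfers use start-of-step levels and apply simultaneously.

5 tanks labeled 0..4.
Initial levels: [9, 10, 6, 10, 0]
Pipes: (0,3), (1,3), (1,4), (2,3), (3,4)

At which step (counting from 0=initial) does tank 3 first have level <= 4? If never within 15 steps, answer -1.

Answer: -1

Derivation:
Step 1: flows [3->0,1=3,1->4,3->2,3->4] -> levels [10 9 7 7 2]
Step 2: flows [0->3,1->3,1->4,2=3,3->4] -> levels [9 7 7 8 4]
Step 3: flows [0->3,3->1,1->4,3->2,3->4] -> levels [8 7 8 6 6]
Step 4: flows [0->3,1->3,1->4,2->3,3=4] -> levels [7 5 7 9 7]
Step 5: flows [3->0,3->1,4->1,3->2,3->4] -> levels [8 7 8 5 7]
Step 6: flows [0->3,1->3,1=4,2->3,4->3] -> levels [7 6 7 9 6]
Step 7: flows [3->0,3->1,1=4,3->2,3->4] -> levels [8 7 8 5 7]
  -> period-2 cycle (repeats step 5); tank 3 never drops to <=4
Tank 3 never reaches <=4 within 15 steps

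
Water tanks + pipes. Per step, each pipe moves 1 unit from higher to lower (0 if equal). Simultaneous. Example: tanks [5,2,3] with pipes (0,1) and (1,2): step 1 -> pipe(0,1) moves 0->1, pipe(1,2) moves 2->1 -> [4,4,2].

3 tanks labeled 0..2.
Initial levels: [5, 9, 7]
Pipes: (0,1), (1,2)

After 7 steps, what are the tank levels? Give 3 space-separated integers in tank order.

Answer: 7 7 7

Derivation:
Step 1: flows [1->0,1->2] -> levels [6 7 8]
Step 2: flows [1->0,2->1] -> levels [7 7 7]
Step 3: flows [0=1,1=2] -> levels [7 7 7]
  -> stable; steps 4..7 unchanged -> [7 7 7]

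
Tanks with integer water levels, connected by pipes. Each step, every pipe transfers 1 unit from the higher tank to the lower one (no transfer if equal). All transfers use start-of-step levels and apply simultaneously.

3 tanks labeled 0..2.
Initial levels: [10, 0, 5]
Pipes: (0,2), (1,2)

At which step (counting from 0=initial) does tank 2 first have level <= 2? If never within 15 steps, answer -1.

Step 1: flows [0->2,2->1] -> levels [9 1 5]
Step 2: flows [0->2,2->1] -> levels [8 2 5]
Step 3: flows [0->2,2->1] -> levels [7 3 5]
Step 4: flows [0->2,2->1] -> levels [6 4 5]
Step 5: flows [0->2,2->1] -> levels [5 5 5]
Step 6: flows [0=2,1=2] -> levels [5 5 5]
  -> stable; tank 2 stays at 5 > 2
Tank 2 never reaches <=2 within 15 steps

Answer: -1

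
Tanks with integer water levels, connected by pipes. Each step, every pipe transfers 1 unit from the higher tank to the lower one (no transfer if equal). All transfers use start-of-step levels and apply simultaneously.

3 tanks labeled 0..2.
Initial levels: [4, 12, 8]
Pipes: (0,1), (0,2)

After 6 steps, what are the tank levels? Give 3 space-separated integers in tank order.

Step 1: flows [1->0,2->0] -> levels [6 11 7]
Step 2: flows [1->0,2->0] -> levels [8 10 6]
Step 3: flows [1->0,0->2] -> levels [8 9 7]
Step 4: flows [1->0,0->2] -> levels [8 8 8]
Step 5: flows [0=1,0=2] -> levels [8 8 8]
  -> stable; steps 6..6 unchanged -> [8 8 8]

Answer: 8 8 8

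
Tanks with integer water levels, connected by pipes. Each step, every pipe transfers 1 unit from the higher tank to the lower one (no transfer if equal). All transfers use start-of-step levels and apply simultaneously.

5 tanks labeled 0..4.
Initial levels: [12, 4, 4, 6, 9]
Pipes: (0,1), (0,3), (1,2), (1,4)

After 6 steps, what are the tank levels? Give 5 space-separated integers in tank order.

Step 1: flows [0->1,0->3,1=2,4->1] -> levels [10 6 4 7 8]
Step 2: flows [0->1,0->3,1->2,4->1] -> levels [8 7 5 8 7]
Step 3: flows [0->1,0=3,1->2,1=4] -> levels [7 7 6 8 7]
Step 4: flows [0=1,3->0,1->2,1=4] -> levels [8 6 7 7 7]
Step 5: flows [0->1,0->3,2->1,4->1] -> levels [6 9 6 8 6]
Step 6: flows [1->0,3->0,1->2,1->4] -> levels [8 6 7 7 7]

Answer: 8 6 7 7 7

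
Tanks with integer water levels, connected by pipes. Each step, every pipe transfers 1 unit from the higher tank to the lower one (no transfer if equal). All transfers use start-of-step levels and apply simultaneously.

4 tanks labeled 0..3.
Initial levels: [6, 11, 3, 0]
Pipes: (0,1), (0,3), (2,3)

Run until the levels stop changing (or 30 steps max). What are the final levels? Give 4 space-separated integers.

Answer: 4 6 4 6

Derivation:
Step 1: flows [1->0,0->3,2->3] -> levels [6 10 2 2]
Step 2: flows [1->0,0->3,2=3] -> levels [6 9 2 3]
Step 3: flows [1->0,0->3,3->2] -> levels [6 8 3 3]
Step 4: flows [1->0,0->3,2=3] -> levels [6 7 3 4]
Step 5: flows [1->0,0->3,3->2] -> levels [6 6 4 4]
Step 6: flows [0=1,0->3,2=3] -> levels [5 6 4 5]
Step 7: flows [1->0,0=3,3->2] -> levels [6 5 5 4]
Step 8: flows [0->1,0->3,2->3] -> levels [4 6 4 6]
Step 9: flows [1->0,3->0,3->2] -> levels [6 5 5 4]
  -> period-2 cycle: step 9 state = step 7 state; never stabilizes
  -> state at step 30: (30-7) mod 2 = 1, same as step 8 -> [4 6 4 6]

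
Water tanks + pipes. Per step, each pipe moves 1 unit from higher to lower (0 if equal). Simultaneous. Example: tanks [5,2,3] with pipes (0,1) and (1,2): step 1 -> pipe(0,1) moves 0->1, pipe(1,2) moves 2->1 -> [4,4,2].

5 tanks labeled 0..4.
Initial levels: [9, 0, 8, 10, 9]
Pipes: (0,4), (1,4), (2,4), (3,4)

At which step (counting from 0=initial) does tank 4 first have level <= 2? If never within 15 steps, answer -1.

Answer: -1

Derivation:
Step 1: flows [0=4,4->1,4->2,3->4] -> levels [9 1 9 9 8]
Step 2: flows [0->4,4->1,2->4,3->4] -> levels [8 2 8 8 10]
Step 3: flows [4->0,4->1,4->2,4->3] -> levels [9 3 9 9 6]
Step 4: flows [0->4,4->1,2->4,3->4] -> levels [8 4 8 8 8]
Step 5: flows [0=4,4->1,2=4,3=4] -> levels [8 5 8 8 7]
Step 6: flows [0->4,4->1,2->4,3->4] -> levels [7 6 7 7 9]
Step 7: flows [4->0,4->1,4->2,4->3] -> levels [8 7 8 8 5]
Step 8: flows [0->4,1->4,2->4,3->4] -> levels [7 6 7 7 9]
  -> period-2 cycle (repeats step 6); tank 4 never drops to <=2
Tank 4 never reaches <=2 within 15 steps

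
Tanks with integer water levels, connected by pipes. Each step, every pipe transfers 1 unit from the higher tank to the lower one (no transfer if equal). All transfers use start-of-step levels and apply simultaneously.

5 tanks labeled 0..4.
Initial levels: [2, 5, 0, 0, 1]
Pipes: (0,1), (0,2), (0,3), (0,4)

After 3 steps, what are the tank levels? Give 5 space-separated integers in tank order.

Answer: 0 4 1 1 2

Derivation:
Step 1: flows [1->0,0->2,0->3,0->4] -> levels [0 4 1 1 2]
Step 2: flows [1->0,2->0,3->0,4->0] -> levels [4 3 0 0 1]
Step 3: flows [0->1,0->2,0->3,0->4] -> levels [0 4 1 1 2]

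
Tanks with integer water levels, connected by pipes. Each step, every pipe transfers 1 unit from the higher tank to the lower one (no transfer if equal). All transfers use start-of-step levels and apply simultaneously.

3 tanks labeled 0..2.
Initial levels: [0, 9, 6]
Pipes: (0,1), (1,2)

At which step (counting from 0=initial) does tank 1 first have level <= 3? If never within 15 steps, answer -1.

Answer: -1

Derivation:
Step 1: flows [1->0,1->2] -> levels [1 7 7]
Step 2: flows [1->0,1=2] -> levels [2 6 7]
Step 3: flows [1->0,2->1] -> levels [3 6 6]
Step 4: flows [1->0,1=2] -> levels [4 5 6]
Step 5: flows [1->0,2->1] -> levels [5 5 5]
Step 6: flows [0=1,1=2] -> levels [5 5 5]
  -> stable; tank 1 stays at 5 > 3
Tank 1 never reaches <=3 within 15 steps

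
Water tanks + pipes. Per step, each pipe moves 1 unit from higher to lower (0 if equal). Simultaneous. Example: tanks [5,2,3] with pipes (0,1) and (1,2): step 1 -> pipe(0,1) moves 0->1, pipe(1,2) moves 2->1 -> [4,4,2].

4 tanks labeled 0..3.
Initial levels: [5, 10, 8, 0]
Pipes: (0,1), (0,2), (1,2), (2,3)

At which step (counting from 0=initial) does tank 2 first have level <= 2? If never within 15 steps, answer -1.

Step 1: flows [1->0,2->0,1->2,2->3] -> levels [7 8 7 1]
Step 2: flows [1->0,0=2,1->2,2->3] -> levels [8 6 7 2]
Step 3: flows [0->1,0->2,2->1,2->3] -> levels [6 8 6 3]
Step 4: flows [1->0,0=2,1->2,2->3] -> levels [7 6 6 4]
Step 5: flows [0->1,0->2,1=2,2->3] -> levels [5 7 6 5]
Step 6: flows [1->0,2->0,1->2,2->3] -> levels [7 5 5 6]
Step 7: flows [0->1,0->2,1=2,3->2] -> levels [5 6 7 5]
Step 8: flows [1->0,2->0,2->1,2->3] -> levels [7 6 4 6]
Step 9: flows [0->1,0->2,1->2,3->2] -> levels [5 6 7 5]
  -> period-2 cycle (repeats step 7); tank 2 never drops to <=2
Tank 2 never reaches <=2 within 15 steps

Answer: -1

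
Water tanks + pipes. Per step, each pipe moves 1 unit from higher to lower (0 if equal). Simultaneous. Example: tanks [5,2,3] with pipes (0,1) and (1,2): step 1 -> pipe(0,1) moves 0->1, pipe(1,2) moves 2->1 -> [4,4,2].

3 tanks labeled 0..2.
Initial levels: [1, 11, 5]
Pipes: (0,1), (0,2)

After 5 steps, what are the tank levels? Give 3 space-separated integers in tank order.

Step 1: flows [1->0,2->0] -> levels [3 10 4]
Step 2: flows [1->0,2->0] -> levels [5 9 3]
Step 3: flows [1->0,0->2] -> levels [5 8 4]
Step 4: flows [1->0,0->2] -> levels [5 7 5]
Step 5: flows [1->0,0=2] -> levels [6 6 5]

Answer: 6 6 5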